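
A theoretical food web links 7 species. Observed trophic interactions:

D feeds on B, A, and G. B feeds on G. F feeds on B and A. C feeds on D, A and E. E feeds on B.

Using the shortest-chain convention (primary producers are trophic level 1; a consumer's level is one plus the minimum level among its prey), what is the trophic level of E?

G is a producer → level 1.
B eats G → level 2.
E eats B → level 3.
No prey of E is below level 2, so 3 is the minimum.

Trophic level 3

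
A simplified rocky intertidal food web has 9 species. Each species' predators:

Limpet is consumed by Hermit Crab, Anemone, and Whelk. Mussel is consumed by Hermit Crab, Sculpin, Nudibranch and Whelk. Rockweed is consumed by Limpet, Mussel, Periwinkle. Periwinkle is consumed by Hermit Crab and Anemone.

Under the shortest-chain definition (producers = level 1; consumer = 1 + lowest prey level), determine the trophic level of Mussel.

Rockweed is a producer → level 1.
Mussel eats Rockweed → level 2.

Trophic level 2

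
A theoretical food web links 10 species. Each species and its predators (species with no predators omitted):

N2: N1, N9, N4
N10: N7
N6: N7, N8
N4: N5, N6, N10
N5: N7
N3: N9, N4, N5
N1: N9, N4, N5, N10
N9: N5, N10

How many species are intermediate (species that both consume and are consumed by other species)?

6

Intermediate species (has both prey and predators): N1, N9, N4, N5, N6, N10.
Count: 6.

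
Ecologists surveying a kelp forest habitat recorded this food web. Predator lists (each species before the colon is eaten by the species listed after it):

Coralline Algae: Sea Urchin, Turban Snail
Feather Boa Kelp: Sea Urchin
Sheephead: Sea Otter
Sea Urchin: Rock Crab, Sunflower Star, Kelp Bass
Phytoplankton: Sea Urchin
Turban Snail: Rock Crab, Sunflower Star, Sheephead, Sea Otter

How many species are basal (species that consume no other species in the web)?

Basal species (no prey listed): Coralline Algae, Phytoplankton, Feather Boa Kelp.
Count: 3.

3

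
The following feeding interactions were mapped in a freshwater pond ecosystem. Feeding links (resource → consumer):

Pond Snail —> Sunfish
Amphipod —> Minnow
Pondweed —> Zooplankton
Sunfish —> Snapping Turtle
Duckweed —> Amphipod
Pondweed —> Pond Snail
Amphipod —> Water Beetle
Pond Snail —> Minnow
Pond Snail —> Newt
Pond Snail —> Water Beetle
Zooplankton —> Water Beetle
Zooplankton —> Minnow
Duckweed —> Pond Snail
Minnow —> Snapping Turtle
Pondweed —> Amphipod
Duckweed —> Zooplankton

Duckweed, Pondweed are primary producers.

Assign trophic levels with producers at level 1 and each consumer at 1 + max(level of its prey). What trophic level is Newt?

Trophic level 3

Duckweed is a producer → level 1.
Pond Snail eats Duckweed (level 1); other prey at levels: Pondweed 1 → level 2.
Newt eats Pond Snail → level 3.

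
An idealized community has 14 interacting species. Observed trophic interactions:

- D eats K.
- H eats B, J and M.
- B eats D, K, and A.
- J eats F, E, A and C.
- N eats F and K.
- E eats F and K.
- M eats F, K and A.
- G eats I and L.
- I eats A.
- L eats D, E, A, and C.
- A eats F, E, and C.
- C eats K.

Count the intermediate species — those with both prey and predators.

9

Intermediate species (has both prey and predators): E, D, C, A, I, B, J, M, L.
Count: 9.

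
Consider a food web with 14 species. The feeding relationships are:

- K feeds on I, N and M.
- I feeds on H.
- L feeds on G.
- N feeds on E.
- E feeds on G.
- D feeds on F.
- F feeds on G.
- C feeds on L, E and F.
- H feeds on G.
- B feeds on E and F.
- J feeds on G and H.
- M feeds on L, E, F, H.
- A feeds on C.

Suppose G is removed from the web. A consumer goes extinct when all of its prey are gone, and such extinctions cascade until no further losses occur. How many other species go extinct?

Remove G.
Round 1: E (all prey gone), H (all prey gone), L (all prey gone), F (all prey gone) → extinct.
Round 2: C (all prey gone), I (all prey gone), M (all prey gone), B (all prey gone), D (all prey gone), N (all prey gone), J (all prey gone) → extinct.
Round 3: A (all prey gone), K (all prey gone) → extinct.
No further losses. Total secondary extinctions: 13.

13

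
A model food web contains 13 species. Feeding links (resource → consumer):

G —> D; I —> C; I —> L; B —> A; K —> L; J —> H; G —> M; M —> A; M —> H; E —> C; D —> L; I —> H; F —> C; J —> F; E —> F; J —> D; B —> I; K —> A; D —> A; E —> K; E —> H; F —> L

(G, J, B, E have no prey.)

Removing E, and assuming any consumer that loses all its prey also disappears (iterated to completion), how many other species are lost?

Remove E.
Round 1: K (all prey gone) → extinct.
No further losses. Total secondary extinctions: 1.

1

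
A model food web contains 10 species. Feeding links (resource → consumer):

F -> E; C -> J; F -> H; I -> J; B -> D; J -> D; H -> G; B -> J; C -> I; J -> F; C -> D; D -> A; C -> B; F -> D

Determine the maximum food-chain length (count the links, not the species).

5 links

One longest chain: C → B → J → F → H → G.
It has 6 species and 5 links.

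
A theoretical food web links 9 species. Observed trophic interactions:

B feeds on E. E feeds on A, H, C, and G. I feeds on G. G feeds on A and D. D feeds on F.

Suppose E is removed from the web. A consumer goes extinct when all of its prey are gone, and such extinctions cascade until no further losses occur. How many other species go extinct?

1

Remove E.
Round 1: B (all prey gone) → extinct.
No further losses. Total secondary extinctions: 1.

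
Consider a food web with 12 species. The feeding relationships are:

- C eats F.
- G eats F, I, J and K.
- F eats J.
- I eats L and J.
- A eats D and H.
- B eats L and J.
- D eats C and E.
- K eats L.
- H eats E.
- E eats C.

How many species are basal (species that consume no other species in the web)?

Basal species (no prey listed): J, L.
Count: 2.

2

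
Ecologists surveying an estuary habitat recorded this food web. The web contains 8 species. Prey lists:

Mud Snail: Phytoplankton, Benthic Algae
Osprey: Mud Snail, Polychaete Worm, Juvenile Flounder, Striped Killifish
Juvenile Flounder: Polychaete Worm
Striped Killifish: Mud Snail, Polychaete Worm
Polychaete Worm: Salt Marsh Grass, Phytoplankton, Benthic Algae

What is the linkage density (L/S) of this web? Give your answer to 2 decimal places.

There are L = 12 links among S = 8 species.
L/S = 12/8 = 1.5000 ≈ 1.50.

L/S = 1.50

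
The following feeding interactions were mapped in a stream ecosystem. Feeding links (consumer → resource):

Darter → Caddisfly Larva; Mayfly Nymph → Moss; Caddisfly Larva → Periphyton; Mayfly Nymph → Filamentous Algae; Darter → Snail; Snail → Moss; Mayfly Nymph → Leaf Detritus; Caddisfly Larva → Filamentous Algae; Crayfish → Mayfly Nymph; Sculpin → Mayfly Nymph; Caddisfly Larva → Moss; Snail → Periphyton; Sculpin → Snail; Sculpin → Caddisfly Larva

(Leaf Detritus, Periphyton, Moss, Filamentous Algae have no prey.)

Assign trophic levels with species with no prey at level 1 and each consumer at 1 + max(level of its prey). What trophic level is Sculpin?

Periphyton has no prey (basal) → level 1.
Caddisfly Larva eats Periphyton (level 1); other prey at levels: Moss 1, Filamentous Algae 1 → level 2.
Sculpin eats Caddisfly Larva (level 2); other prey at levels: Snail 2, Mayfly Nymph 2 → level 3.

Trophic level 3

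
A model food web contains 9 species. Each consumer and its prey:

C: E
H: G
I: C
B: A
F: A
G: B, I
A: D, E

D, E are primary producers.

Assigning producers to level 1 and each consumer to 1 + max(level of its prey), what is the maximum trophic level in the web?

5

Producers (level 1): D, E.
D → A → B → G → H gives H level 5.
No species has a prey at level 5, so no species reaches level 6.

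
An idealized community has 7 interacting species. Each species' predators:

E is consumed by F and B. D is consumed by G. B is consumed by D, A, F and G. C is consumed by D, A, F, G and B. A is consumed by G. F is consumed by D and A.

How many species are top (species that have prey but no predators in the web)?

1

Top species (has prey, but nothing eats it): G.
Count: 1.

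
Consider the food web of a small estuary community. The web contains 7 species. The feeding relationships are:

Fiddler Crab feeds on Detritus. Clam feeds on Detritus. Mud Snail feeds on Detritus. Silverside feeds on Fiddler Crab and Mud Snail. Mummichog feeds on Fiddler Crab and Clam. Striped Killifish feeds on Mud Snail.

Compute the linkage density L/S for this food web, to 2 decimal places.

There are L = 8 links among S = 7 species.
L/S = 8/7 = 1.1429 ≈ 1.14.

L/S = 1.14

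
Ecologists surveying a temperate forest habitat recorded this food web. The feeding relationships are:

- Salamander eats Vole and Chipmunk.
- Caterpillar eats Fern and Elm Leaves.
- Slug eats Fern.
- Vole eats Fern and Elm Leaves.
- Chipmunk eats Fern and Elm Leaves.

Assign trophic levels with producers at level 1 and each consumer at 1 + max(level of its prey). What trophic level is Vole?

Elm Leaves is a producer → level 1.
Vole eats Elm Leaves (level 1); other prey at levels: Fern 1 → level 2.

Trophic level 2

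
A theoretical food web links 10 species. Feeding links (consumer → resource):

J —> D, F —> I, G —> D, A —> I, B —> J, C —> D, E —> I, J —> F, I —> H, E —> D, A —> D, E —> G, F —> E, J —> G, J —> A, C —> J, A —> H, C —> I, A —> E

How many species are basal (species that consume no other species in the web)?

Basal species (no prey listed): D, H.
Count: 2.

2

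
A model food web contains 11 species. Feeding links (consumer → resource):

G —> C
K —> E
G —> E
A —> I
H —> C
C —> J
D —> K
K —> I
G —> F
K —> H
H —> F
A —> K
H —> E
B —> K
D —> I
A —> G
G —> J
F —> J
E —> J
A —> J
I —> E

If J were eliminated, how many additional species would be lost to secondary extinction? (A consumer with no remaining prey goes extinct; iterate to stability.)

10

Remove J.
Round 1: C (all prey gone), E (all prey gone), F (all prey gone) → extinct.
Round 2: G (all prey gone), H (all prey gone), I (all prey gone) → extinct.
Round 3: K (all prey gone) → extinct.
Round 4: D (all prey gone), B (all prey gone), A (all prey gone) → extinct.
No further losses. Total secondary extinctions: 10.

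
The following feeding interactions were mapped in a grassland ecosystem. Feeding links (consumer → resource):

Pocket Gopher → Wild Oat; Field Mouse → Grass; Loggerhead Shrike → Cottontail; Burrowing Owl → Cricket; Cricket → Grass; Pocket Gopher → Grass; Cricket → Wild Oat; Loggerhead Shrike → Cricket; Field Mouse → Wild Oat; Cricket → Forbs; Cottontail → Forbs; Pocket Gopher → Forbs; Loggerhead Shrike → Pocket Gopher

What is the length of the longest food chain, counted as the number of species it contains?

3 species

One longest chain: Wild Oat → Cricket → Burrowing Owl.
It has 3 species and 2 links.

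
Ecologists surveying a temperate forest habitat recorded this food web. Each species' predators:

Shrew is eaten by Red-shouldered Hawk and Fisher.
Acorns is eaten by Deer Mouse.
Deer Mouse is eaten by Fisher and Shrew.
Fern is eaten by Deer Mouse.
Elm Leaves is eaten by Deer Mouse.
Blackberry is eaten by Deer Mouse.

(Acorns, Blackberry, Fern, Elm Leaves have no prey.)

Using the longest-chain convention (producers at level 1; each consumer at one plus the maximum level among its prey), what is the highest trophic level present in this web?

Producers (level 1): Acorns, Blackberry, Fern, Elm Leaves.
Acorns → Deer Mouse → Shrew → Fisher gives Fisher level 4.
No species has a prey at level 4, so no species reaches level 5.

4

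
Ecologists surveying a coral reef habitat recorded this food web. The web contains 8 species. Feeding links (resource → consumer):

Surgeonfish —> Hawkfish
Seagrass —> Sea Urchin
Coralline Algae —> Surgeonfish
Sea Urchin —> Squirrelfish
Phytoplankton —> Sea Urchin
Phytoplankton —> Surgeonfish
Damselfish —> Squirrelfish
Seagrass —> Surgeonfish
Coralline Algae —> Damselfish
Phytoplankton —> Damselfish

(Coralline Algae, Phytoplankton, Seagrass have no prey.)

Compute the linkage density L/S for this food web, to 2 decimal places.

L/S = 1.25

There are L = 10 links among S = 8 species.
L/S = 10/8 = 1.2500 ≈ 1.25.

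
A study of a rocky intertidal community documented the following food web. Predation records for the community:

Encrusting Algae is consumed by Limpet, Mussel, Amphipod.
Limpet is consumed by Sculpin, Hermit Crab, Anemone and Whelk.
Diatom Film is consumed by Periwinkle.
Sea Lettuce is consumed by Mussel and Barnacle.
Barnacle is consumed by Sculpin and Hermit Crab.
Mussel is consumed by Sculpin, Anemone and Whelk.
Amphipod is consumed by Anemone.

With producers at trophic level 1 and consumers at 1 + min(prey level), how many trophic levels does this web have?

Producers (level 1): Sea Lettuce, Diatom Film, Encrusting Algae.
Following each consumer down to its lowest-level prey: Sea Lettuce → Mussel → Sculpin (levels 1 through 3).
All prey of Sculpin (Mussel 2, Limpet 2, Barnacle 2) are at level 2 or above, so Sculpin is at level 1 + 2 = 3.
Every consumer has at least one prey at level 2 or below, so none exceeds level 3.

3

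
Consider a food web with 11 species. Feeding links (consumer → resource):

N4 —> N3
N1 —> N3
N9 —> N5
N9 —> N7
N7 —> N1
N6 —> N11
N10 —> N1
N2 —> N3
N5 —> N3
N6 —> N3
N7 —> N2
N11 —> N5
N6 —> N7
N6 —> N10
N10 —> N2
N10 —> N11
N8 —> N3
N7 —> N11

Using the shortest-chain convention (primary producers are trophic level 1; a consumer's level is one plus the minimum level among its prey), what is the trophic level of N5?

N3 is a producer → level 1.
N5 eats N3 → level 2.

Trophic level 2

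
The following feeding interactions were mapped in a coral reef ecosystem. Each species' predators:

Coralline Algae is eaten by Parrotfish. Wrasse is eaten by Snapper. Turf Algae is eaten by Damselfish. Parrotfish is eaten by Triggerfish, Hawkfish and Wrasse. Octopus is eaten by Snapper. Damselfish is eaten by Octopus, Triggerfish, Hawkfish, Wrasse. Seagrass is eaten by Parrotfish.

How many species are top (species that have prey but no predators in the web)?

3

Top species (has prey, but nothing eats it): Triggerfish, Hawkfish, Snapper.
Count: 3.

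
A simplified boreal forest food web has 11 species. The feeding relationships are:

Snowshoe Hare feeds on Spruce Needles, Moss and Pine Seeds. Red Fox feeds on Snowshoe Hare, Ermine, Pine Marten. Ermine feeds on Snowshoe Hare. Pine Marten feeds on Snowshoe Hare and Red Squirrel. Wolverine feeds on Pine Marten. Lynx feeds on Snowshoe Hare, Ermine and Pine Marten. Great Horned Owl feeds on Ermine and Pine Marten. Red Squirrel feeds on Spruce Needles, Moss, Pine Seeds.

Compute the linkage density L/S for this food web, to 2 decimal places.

There are L = 18 links among S = 11 species.
L/S = 18/11 = 1.6364 ≈ 1.64.

L/S = 1.64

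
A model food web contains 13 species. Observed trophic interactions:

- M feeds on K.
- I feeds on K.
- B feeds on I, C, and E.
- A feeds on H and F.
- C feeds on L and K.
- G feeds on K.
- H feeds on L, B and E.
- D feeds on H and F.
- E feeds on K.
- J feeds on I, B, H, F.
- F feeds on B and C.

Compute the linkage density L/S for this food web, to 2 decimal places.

L/S = 1.69

There are L = 22 links among S = 13 species.
L/S = 22/13 = 1.6923 ≈ 1.69.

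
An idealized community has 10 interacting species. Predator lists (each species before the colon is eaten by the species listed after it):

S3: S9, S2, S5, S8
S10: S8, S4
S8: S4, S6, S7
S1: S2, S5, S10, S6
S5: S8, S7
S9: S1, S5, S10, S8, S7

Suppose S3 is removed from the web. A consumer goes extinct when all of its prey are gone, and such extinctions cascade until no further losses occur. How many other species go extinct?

9

Remove S3.
Round 1: S9 (all prey gone) → extinct.
Round 2: S1 (all prey gone) → extinct.
Round 3: S2 (all prey gone), S5 (all prey gone), S10 (all prey gone) → extinct.
Round 4: S8 (all prey gone) → extinct.
Round 5: S4 (all prey gone), S6 (all prey gone), S7 (all prey gone) → extinct.
No further losses. Total secondary extinctions: 9.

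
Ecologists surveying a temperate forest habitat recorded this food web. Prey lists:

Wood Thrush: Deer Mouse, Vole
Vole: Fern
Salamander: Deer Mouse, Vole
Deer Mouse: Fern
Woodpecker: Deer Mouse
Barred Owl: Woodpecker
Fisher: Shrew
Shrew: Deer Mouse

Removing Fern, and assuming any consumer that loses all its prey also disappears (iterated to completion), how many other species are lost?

8

Remove Fern.
Round 1: Deer Mouse (all prey gone), Vole (all prey gone) → extinct.
Round 2: Salamander (all prey gone), Woodpecker (all prey gone), Wood Thrush (all prey gone), Shrew (all prey gone) → extinct.
Round 3: Barred Owl (all prey gone), Fisher (all prey gone) → extinct.
No further losses. Total secondary extinctions: 8.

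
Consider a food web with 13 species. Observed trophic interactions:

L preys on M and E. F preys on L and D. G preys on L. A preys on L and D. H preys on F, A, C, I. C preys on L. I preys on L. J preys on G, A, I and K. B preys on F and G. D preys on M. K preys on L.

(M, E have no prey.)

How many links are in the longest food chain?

One longest chain: M → D → A → J.
It has 4 species and 3 links.

3 links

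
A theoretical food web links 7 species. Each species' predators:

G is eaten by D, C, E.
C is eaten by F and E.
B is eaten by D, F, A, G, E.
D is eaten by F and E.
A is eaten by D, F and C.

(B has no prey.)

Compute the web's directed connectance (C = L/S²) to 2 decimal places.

The web has S = 7 species and L = 15 feeding links.
C = L / S² = 15 / 49 = 0.3061 ≈ 0.31.

C = 0.31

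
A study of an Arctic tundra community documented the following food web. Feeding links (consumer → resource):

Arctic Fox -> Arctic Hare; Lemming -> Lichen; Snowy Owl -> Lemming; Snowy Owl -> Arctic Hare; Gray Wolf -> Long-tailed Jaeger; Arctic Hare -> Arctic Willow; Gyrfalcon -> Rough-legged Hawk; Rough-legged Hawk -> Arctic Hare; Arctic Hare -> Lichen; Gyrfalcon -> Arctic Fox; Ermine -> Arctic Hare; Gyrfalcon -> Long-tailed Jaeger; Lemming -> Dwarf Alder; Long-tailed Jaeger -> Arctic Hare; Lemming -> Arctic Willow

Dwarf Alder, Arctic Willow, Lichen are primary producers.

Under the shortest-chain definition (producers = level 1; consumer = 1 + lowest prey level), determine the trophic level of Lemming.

Trophic level 2

Dwarf Alder is a producer → level 1.
Lemming eats Dwarf Alder → level 2.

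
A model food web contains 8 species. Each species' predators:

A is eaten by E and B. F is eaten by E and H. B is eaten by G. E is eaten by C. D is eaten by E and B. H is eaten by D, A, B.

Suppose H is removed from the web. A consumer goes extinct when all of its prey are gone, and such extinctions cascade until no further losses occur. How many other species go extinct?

Remove H.
Round 1: D (all prey gone), A (all prey gone) → extinct.
Round 2: B (all prey gone) → extinct.
Round 3: G (all prey gone) → extinct.
No further losses. Total secondary extinctions: 4.

4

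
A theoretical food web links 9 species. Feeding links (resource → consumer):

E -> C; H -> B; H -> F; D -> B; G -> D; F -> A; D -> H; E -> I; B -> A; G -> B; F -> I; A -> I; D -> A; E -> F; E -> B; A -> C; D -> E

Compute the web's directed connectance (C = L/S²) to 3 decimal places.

The web has S = 9 species and L = 17 feeding links.
C = L / S² = 17 / 81 = 0.2099 ≈ 0.210.

C = 0.210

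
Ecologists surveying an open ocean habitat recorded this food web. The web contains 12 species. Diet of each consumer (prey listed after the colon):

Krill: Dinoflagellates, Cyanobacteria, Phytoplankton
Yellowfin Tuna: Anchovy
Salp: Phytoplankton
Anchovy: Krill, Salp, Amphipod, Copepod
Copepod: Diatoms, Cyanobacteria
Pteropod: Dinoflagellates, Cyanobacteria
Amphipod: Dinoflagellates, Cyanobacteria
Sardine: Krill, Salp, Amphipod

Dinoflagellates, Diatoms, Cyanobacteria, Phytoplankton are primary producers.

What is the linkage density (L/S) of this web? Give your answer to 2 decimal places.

L/S = 1.50

There are L = 18 links among S = 12 species.
L/S = 18/12 = 1.5000 ≈ 1.50.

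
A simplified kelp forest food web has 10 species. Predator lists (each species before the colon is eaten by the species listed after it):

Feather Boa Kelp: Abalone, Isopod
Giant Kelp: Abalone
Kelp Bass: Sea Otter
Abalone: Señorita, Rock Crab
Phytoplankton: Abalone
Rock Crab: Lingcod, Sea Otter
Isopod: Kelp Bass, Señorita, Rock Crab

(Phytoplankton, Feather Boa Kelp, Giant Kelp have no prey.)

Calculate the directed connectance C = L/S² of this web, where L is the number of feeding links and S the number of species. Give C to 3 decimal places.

C = 0.120

The web has S = 10 species and L = 12 feeding links.
C = L / S² = 12 / 100 = 0.1200 ≈ 0.120.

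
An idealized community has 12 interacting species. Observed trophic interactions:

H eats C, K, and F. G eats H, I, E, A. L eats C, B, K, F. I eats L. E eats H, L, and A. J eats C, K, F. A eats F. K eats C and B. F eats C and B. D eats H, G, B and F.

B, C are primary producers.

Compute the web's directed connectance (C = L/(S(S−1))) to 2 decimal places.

The web has S = 12 species and L = 27 feeding links.
C = L / (S(S−1)) = 27 / 132 = 0.2045 ≈ 0.20.

C = 0.20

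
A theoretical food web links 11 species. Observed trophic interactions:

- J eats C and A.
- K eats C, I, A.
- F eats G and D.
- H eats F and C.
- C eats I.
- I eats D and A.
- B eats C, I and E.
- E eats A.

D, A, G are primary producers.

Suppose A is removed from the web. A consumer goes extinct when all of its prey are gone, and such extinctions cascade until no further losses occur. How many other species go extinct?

1

Remove A.
Round 1: E (all prey gone) → extinct.
No further losses. Total secondary extinctions: 1.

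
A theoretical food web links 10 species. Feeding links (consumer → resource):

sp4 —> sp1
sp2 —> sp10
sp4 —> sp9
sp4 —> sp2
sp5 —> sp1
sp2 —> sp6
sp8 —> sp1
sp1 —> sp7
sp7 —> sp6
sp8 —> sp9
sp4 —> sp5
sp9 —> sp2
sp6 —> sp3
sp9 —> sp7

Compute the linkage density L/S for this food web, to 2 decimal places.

There are L = 14 links among S = 10 species.
L/S = 14/10 = 1.4000 ≈ 1.40.

L/S = 1.40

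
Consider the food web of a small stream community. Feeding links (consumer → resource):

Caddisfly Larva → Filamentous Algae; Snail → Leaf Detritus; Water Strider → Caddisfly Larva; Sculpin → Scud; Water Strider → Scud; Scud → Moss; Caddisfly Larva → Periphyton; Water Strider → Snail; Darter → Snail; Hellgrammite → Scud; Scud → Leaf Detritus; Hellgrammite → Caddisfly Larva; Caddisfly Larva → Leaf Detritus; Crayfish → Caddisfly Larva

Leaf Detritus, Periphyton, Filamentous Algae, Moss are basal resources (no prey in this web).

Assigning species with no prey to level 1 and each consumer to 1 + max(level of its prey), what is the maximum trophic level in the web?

3

Basal resources (level 1): Leaf Detritus, Periphyton, Filamentous Algae, Moss.
Leaf Detritus → Caddisfly Larva → Crayfish gives Crayfish level 3.
No species has a prey at level 3, so no species reaches level 4.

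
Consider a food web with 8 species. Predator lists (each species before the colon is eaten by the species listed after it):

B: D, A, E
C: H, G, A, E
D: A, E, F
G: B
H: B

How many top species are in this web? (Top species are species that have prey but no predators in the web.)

3

Top species (has prey, but nothing eats it): A, E, F.
Count: 3.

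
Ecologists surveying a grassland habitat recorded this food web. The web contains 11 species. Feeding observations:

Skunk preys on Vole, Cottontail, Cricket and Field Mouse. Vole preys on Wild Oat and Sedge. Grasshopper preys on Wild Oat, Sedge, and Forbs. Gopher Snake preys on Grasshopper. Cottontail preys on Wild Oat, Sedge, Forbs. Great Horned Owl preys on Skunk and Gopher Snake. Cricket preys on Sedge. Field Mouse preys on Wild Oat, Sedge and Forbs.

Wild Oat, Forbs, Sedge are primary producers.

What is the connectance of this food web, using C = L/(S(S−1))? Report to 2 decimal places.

The web has S = 11 species and L = 19 feeding links.
C = L / (S(S−1)) = 19 / 110 = 0.1727 ≈ 0.17.

C = 0.17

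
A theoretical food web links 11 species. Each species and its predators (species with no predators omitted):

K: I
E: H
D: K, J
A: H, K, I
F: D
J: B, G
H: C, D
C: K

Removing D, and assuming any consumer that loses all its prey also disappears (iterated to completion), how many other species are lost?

3

Remove D.
Round 1: J (all prey gone) → extinct.
Round 2: B (all prey gone), G (all prey gone) → extinct.
No further losses. Total secondary extinctions: 3.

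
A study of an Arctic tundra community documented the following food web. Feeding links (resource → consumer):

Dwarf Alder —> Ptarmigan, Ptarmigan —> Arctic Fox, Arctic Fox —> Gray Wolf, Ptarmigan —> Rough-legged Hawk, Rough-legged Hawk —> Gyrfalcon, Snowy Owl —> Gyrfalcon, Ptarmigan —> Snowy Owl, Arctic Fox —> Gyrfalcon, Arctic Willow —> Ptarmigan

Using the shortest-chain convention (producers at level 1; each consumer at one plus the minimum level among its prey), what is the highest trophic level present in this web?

Producers (level 1): Arctic Willow, Dwarf Alder.
Following each consumer down to its lowest-level prey: Arctic Willow → Ptarmigan → Snowy Owl → Gyrfalcon (levels 1 through 4).
All prey of Gyrfalcon (Snowy Owl 3, Rough-legged Hawk 3, Arctic Fox 3) are at level 3 or above, so Gyrfalcon is at level 1 + 3 = 4.
Every consumer has at least one prey at level 3 or below, so none exceeds level 4.

4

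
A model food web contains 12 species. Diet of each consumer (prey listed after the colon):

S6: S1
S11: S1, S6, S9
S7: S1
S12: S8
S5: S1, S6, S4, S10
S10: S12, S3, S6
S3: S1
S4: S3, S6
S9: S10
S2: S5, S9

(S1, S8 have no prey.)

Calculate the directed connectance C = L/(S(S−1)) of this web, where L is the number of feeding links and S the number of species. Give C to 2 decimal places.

C = 0.14

The web has S = 12 species and L = 19 feeding links.
C = L / (S(S−1)) = 19 / 132 = 0.1439 ≈ 0.14.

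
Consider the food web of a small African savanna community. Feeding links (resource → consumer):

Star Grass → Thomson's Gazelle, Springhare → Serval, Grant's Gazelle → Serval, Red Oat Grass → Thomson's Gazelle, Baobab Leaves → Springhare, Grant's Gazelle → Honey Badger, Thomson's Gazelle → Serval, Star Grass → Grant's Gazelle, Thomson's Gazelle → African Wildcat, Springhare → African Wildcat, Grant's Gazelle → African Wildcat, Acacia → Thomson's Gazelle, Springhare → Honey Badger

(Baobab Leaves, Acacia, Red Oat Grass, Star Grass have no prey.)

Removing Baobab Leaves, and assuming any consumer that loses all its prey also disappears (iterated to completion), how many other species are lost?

1

Remove Baobab Leaves.
Round 1: Springhare (all prey gone) → extinct.
No further losses. Total secondary extinctions: 1.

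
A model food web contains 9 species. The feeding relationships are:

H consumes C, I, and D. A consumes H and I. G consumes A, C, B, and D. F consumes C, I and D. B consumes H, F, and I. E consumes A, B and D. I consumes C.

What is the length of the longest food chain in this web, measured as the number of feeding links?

One longest chain: C → I → F → B → E.
It has 5 species and 4 links.

4 links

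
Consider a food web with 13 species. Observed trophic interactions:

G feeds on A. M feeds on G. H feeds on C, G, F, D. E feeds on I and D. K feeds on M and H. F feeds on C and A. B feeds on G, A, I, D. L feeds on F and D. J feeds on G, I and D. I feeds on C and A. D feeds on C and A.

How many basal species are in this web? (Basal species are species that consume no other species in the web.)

2

Basal species (no prey listed): C, A.
Count: 2.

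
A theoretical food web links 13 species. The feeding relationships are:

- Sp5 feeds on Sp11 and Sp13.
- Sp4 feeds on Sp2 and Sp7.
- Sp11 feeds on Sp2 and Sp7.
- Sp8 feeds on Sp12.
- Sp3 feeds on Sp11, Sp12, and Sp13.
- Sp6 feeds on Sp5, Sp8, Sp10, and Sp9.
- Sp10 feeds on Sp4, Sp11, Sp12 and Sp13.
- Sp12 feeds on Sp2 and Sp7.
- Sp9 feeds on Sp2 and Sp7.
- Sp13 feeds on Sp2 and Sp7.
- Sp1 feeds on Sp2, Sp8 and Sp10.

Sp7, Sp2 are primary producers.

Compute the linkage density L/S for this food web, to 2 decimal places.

L/S = 2.08

There are L = 27 links among S = 13 species.
L/S = 27/13 = 2.0769 ≈ 2.08.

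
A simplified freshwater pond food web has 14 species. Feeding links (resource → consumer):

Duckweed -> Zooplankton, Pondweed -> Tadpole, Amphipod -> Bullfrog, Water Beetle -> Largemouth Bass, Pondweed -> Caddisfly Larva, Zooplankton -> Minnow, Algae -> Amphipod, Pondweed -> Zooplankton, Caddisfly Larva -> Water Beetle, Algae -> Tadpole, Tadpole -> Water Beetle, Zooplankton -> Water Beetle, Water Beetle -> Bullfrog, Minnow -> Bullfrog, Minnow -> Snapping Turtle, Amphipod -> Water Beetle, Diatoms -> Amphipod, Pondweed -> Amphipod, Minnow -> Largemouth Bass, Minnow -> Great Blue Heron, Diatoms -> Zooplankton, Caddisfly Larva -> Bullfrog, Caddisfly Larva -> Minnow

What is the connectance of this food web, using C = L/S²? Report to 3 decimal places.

C = 0.117

The web has S = 14 species and L = 23 feeding links.
C = L / S² = 23 / 196 = 0.1173 ≈ 0.117.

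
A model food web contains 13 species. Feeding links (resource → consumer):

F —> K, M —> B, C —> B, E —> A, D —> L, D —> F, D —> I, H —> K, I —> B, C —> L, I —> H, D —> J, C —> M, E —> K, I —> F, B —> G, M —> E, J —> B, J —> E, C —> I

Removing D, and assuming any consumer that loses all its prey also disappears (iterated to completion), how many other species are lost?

Remove D.
Round 1: J (all prey gone) → extinct.
No further losses. Total secondary extinctions: 1.

1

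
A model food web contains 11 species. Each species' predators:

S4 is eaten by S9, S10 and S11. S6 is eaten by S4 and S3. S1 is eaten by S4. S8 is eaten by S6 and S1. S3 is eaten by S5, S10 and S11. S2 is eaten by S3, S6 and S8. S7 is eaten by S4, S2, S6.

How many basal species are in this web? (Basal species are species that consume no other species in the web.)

1

Basal species (no prey listed): S7.
Count: 1.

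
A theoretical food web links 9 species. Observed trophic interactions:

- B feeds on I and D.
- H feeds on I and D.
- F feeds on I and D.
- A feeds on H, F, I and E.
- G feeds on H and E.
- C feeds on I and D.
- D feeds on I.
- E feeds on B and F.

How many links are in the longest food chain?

One longest chain: I → D → B → E → A.
It has 5 species and 4 links.

4 links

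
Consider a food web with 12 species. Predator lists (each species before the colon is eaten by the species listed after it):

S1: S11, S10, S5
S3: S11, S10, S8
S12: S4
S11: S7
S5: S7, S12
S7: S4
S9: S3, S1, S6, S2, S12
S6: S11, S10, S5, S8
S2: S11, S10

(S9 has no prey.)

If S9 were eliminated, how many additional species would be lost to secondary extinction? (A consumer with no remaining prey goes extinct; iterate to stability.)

11

Remove S9.
Round 1: S3 (all prey gone), S1 (all prey gone), S6 (all prey gone), S2 (all prey gone) → extinct.
Round 2: S11 (all prey gone), S10 (all prey gone), S5 (all prey gone), S8 (all prey gone) → extinct.
Round 3: S7 (all prey gone), S12 (all prey gone) → extinct.
Round 4: S4 (all prey gone) → extinct.
No further losses. Total secondary extinctions: 11.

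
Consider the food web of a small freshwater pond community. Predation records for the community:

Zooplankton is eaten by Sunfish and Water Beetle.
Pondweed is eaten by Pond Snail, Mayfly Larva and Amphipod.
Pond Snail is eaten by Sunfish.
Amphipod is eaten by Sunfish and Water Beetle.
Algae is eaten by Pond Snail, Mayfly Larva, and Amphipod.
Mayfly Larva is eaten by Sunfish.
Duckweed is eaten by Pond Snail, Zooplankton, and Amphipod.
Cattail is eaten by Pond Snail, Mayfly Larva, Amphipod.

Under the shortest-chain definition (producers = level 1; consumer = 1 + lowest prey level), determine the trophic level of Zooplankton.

Duckweed is a producer → level 1.
Zooplankton eats Duckweed → level 2.

Trophic level 2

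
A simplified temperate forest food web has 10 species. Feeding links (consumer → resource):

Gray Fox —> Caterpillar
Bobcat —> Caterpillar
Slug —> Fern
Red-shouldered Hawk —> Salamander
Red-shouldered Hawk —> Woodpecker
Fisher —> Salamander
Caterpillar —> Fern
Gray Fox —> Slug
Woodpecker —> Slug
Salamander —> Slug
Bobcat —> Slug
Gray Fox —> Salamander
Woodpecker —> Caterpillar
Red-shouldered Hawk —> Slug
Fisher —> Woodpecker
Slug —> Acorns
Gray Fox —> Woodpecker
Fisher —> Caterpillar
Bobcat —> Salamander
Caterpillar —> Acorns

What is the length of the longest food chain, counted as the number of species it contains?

4 species

One longest chain: Acorns → Slug → Salamander → Fisher.
It has 4 species and 3 links.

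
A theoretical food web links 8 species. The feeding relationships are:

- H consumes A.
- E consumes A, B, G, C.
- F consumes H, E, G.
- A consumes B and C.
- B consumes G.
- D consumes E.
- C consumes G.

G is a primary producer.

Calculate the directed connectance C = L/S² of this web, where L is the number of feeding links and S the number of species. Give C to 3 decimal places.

The web has S = 8 species and L = 13 feeding links.
C = L / S² = 13 / 64 = 0.2031 ≈ 0.203.

C = 0.203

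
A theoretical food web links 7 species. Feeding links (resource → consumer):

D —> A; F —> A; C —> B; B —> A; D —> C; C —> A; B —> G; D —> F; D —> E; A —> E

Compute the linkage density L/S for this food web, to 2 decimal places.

There are L = 10 links among S = 7 species.
L/S = 10/7 = 1.4286 ≈ 1.43.

L/S = 1.43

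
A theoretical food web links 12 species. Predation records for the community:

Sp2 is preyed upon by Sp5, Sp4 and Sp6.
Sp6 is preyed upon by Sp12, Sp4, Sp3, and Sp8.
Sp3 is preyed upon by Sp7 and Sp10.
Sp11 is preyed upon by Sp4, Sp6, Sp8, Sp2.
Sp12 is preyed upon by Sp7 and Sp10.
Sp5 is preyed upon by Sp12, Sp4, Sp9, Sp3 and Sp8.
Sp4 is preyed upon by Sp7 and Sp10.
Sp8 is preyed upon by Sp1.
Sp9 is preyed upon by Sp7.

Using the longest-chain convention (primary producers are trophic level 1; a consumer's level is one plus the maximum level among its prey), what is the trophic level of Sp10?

Trophic level 5

Sp11 is a producer → level 1.
Sp2 eats Sp11 → level 2.
Sp5 eats Sp2 → level 3.
Sp12 eats Sp5 (level 3); other prey at levels: Sp6 3 → level 4.
Sp10 eats Sp12 (level 4); other prey at levels: Sp3 4, Sp4 4 → level 5.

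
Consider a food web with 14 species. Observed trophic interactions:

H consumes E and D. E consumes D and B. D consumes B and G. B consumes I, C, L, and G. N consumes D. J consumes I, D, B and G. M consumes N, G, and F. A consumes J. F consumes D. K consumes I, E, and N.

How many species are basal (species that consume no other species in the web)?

Basal species (no prey listed): G, I, C, L.
Count: 4.

4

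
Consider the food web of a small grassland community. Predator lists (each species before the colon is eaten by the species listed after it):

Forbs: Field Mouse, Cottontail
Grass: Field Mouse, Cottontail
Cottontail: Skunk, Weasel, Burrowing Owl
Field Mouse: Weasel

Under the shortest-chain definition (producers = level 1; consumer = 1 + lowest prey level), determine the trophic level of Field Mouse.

Trophic level 2

Grass is a producer → level 1.
Field Mouse eats Grass → level 2.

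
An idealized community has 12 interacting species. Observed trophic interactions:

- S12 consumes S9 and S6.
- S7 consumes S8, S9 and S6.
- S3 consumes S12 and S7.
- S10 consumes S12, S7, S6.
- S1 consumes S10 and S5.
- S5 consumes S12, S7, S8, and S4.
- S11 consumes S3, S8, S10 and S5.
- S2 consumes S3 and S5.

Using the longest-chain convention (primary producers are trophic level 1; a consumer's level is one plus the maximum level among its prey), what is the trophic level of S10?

S9 is a producer → level 1.
S12 eats S9 (level 1); other prey at levels: S6 1 → level 2.
S10 eats S12 (level 2); other prey at levels: S6 1, S7 2 → level 3.

Trophic level 3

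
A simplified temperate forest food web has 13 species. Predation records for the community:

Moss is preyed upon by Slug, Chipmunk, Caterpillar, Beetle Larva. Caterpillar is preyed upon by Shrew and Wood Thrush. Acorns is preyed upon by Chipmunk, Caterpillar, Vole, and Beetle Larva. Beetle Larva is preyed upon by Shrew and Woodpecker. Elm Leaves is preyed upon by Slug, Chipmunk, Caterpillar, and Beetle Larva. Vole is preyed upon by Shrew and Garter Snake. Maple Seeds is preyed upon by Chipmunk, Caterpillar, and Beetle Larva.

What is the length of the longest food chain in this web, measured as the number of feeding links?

One longest chain: Moss → Beetle Larva → Woodpecker.
It has 3 species and 2 links.

2 links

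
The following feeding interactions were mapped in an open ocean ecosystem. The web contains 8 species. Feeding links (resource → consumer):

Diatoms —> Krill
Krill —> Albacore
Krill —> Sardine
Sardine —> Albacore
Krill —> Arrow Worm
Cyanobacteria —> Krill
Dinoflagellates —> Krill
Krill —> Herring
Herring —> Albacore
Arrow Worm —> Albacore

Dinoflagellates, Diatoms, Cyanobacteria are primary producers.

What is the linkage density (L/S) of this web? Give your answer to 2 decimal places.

L/S = 1.25

There are L = 10 links among S = 8 species.
L/S = 10/8 = 1.2500 ≈ 1.25.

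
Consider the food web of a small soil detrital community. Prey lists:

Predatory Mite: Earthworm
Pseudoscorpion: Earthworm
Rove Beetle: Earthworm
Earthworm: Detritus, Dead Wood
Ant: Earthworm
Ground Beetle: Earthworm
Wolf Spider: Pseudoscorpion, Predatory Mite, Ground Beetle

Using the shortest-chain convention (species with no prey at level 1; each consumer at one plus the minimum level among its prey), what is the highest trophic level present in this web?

Basal resources (level 1): Detritus, Dead Wood.
Following each consumer down to its lowest-level prey: Detritus → Earthworm → Pseudoscorpion → Wolf Spider (levels 1 through 4).
All prey of Wolf Spider (Pseudoscorpion 3, Predatory Mite 3, Ground Beetle 3) are at level 3 or above, so Wolf Spider is at level 1 + 3 = 4.
Every consumer has at least one prey at level 3 or below, so none exceeds level 4.

4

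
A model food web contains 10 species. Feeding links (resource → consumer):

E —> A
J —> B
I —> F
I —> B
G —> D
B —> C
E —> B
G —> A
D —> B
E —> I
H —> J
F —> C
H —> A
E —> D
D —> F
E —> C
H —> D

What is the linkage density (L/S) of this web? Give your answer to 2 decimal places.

L/S = 1.70

There are L = 17 links among S = 10 species.
L/S = 17/10 = 1.7000 ≈ 1.70.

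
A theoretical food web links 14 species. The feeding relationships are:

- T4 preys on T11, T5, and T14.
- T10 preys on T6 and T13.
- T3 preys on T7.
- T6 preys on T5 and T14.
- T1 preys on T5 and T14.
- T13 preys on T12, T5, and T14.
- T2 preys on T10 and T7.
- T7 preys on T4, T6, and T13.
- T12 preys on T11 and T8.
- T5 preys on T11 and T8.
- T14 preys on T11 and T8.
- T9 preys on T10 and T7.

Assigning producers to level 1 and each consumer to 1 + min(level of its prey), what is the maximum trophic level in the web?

Producers (level 1): T8, T11.
Following each consumer down to its lowest-level prey: T11 → T4 → T7 → T9 (levels 1 through 4).
All prey of T9 (T7 3, T10 4) are at level 3 or above, so T9 is at level 1 + 3 = 4.
Every consumer has at least one prey at level 3 or below, so none exceeds level 4.

4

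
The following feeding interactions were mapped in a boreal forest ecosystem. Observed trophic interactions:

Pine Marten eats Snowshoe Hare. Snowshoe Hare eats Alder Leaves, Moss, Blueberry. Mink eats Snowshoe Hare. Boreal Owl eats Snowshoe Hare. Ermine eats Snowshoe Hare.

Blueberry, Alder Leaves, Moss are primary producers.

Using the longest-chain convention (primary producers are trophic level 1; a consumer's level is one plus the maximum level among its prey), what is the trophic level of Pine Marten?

Trophic level 3

Blueberry is a producer → level 1.
Snowshoe Hare eats Blueberry (level 1); other prey at levels: Alder Leaves 1, Moss 1 → level 2.
Pine Marten eats Snowshoe Hare → level 3.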